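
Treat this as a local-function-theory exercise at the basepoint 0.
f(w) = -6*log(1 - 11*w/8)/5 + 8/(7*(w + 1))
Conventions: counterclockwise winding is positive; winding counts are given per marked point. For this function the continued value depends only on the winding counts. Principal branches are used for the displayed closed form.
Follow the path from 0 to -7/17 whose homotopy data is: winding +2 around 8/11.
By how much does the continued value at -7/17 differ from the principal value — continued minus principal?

The rational part is single-valued and drops out of the difference; each branch term changes only by its own monodromy.
(-6/5)*log(1 - w/(8/11)): each positive loop around 8/11 adds 2*pi*i to the log, so winding +2 contributes (-6/5)*(2)*2*pi*i = -(24/5)*pi*i.
Summing the contributions at w = -7/17 gives -(24/5)*pi*i.

Continued minus principal equals -(24/5)*pi*i.


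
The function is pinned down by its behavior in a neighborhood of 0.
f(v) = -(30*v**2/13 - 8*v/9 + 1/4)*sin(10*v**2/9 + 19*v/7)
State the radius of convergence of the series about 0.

The factor -sin(10*v**2/9 + 19*v/7) is entire and contributes no finite singular point.
The polynomial part has no poles.
No finite singular points: the Taylor series at 0 converges everywhere.

The radius of convergence is infinite.


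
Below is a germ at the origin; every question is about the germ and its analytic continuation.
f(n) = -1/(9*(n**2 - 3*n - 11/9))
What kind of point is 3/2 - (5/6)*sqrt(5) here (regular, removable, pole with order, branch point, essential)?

The point is a pole of order 1.

The denominator factor n**2 - 3*n - 11/9 vanishes at 3/2 - (5/6)*sqrt(5) and appears to the power 1; the numerator there equals -1/9, nonzero, and no other factor vanishes.
Hence a pole whose order is the multiplicity, 1.


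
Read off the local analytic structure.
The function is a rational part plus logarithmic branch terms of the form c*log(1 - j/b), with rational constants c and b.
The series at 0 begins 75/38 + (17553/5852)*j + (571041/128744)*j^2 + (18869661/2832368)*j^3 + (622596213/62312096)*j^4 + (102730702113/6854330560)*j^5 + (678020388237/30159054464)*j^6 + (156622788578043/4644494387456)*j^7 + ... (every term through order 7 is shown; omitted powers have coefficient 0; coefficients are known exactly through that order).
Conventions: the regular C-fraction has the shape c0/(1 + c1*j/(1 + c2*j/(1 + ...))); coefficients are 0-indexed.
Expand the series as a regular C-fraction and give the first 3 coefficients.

Taylor coefficients (read off): a_0 = 75/38, a_1 = 17553/5852, a_2 = 571041/128744.
c0 = a_0 = 75/38. Peel one level at a time: if S = 1 + c*j/S' with S'(0) = 1, then c is the j-coefficient of S and S' = c*j/(S - 1).
S_1 = c0/f = 1 + (-5851/3850)*j + (230869/3705625)*j^2 + ...; c1 = -5851/3850.
S_2 = c1*j/(S_1 - 1) = 1 + (461738/11263175)*j + ...; c2 = 461738/11263175.

The regular C-fraction coefficients are [75/38, -5851/3850, 461738/11263175].


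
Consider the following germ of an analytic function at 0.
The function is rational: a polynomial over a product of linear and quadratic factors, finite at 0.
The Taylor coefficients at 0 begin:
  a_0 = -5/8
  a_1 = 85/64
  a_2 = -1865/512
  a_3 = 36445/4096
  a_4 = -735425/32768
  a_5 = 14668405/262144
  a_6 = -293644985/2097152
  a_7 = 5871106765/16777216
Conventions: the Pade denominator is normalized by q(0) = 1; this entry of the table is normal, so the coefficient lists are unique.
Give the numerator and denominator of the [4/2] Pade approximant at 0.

The Pade approximant has numerator coefficients [-5/8, 225675/869432, -118875/869432, 39375/869432, -28125/869432]; denominator coefficients [1, 1486463/869432, -3436449/1738864].

Taylor coefficients needed (read off): a_0 = -5/8, a_1 = 85/64, a_2 = -1865/512, a_3 = 36445/4096, a_4 = -735425/32768, a_5 = 14668405/262144, a_6 = -293644985/2097152.
Write the denominator as Q(ξ) = 1 + q1*ξ + q2*ξ^2. Requiring Q*f - P = O(ξ^7) with deg P <= 4 kills the coefficients of ξ^5..ξ^6 in Q*f:
  ξ^5: a_5 + q1*a_4 + q2*a_3 = 0, i.e. 14668405/262144 + (-735425/32768)*q1 + (36445/4096)*q2 = 0.
  ξ^6: a_6 + q1*a_5 + q2*a_4 = 0, i.e. -293644985/2097152 + (14668405/262144)*q1 + (-735425/32768)*q2 = 0.
Solving this linear system: q1 = 1486463/869432, q2 = -3436449/1738864.
The numerator is Q*f truncated at degree 4: P0 = a_0 = -5/8; P1 = a_1 + q1*a_0 = 225675/869432; P2 = a_2 + q1*a_1 + q2*a_0 = -118875/869432; P3 = a_3 + q1*a_2 + q2*a_1 = 39375/869432; P4 = a_4 + q1*a_3 + q2*a_2 = -28125/869432.


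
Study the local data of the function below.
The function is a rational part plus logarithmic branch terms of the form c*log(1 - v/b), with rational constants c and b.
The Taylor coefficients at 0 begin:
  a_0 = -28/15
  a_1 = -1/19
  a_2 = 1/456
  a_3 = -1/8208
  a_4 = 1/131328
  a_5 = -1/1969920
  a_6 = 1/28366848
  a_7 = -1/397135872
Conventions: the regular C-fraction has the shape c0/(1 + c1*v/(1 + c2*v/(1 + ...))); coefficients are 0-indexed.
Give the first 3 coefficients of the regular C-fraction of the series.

The regular C-fraction coefficients are [-28/15, -15/532, 223/3192].

Taylor coefficients (read off): a_0 = -28/15, a_1 = -1/19, a_2 = 1/456.
c0 = a_0 = -28/15. Peel one level at a time: if S = 1 + c*v/S' with S'(0) = 1, then c is the v-coefficient of S and S' = c*v/(S - 1).
S_1 = c0/f = 1 + (-15/532)*v + (1115/566048)*v^2 + ...; c1 = -15/532.
S_2 = c1*v/(S_1 - 1) = 1 + (223/3192)*v + ...; c2 = 223/3192.


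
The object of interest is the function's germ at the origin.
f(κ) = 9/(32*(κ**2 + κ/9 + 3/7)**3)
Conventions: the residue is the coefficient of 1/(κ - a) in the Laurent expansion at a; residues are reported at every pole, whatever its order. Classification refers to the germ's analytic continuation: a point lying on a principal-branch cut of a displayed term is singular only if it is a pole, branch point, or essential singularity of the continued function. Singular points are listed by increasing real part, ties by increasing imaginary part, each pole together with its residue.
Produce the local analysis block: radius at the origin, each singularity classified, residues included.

Denominator factor (κ**2 + κ/9 + 3/7)^3: discriminant -965/567, complex-conjugate roots (-1/18) + ((1/126)*sqrt(6755))*i and (-1/18) - ((1/126)*sqrt(6755))*i; poles of order 3, moduli (1/7)*sqrt(21) and (1/7)*sqrt(21).
The radius of convergence is the smallest modulus among the singular points: (1/7)*sqrt(21).
The factor κ**2 + κ/9 + 3/7 splits as (κ - a)(κ - a') with a = (-1/18) - ((1/126)*sqrt(6755))*i, a' = (-1/18) + ((1/126)*sqrt(6755))*i. At the order-3 pole a set g(κ) = (κ - a)^3*f(κ) = [9/32] / (κ - a')^3.
Order-3 pole: residue = g''(a)/2; g''((-1/18) - ((1/126)*sqrt(6755))*i) = ((78121827/7189057000)*sqrt(6755))*i, so the residue is ((78121827/14378114000)*sqrt(6755))*i.
The factor κ**2 + κ/9 + 3/7 splits as (κ - a)(κ - a') with a = (-1/18) + ((1/126)*sqrt(6755))*i, a' = (-1/18) - ((1/126)*sqrt(6755))*i. At the order-3 pole a set g(κ) = (κ - a)^3*f(κ) = [9/32] / (κ - a')^3.
Order-3 pole: residue = g''(a)/2; g''((-1/18) + ((1/126)*sqrt(6755))*i) = -((78121827/7189057000)*sqrt(6755))*i, so the residue is -((78121827/14378114000)*sqrt(6755))*i.
List the singular points by increasing real part (a conjugate pair: the negative imaginary part first).

Radius of convergence at 0: (1/7)*sqrt(21).
At (-1/18) - ((1/126)*sqrt(6755))*i: a pole of order 3; residue ((78121827/14378114000)*sqrt(6755))*i.
At (-1/18) + ((1/126)*sqrt(6755))*i: a pole of order 3; residue -((78121827/14378114000)*sqrt(6755))*i.


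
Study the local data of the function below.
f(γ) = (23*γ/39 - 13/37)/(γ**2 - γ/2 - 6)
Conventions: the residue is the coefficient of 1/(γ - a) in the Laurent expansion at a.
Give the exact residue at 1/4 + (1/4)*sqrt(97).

The factor γ**2 - γ/2 - 6 splits as (γ - a)(γ - a') with a = 1/4 + (1/4)*sqrt(97), a' = 1/4 - (1/4)*sqrt(97). At the order-1 pole a set g(γ) = (γ - a)*f(γ) = [23*γ/39 - 13/37] / (γ - a').
Simple pole: residue = g(a) at a = 1/4 + (1/4)*sqrt(97), which is 23/78 - (1177/279942)*sqrt(97).

The residue is 23/78 - (1177/279942)*sqrt(97).


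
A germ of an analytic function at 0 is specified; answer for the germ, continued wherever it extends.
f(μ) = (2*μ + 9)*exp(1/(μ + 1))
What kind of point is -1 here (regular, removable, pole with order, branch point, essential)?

The point is an essential singularity.

The exponent 1/(μ - (-1)) has a pole at -1, so exp(1/(μ - (-1))) takes every nonzero value near it: an essential singularity (not a pole of any order).


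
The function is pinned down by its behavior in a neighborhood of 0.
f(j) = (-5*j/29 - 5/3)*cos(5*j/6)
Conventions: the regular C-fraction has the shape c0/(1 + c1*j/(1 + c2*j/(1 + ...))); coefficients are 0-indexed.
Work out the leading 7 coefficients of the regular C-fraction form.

The regular C-fraction coefficients are [-5/3, -3/29, 21673/6264, -725/216, -3625/43346, -24913/1257034, 23608201/52018344].

Taylor coefficients (expand at 0): a_0 = -5/3, a_1 = -5/29, a_2 = 125/216, a_3 = 125/2088, a_4 = -3125/93312, a_5 = -3125/902016, a_6 = 15625/20155392.
c0 = a_0 = -5/3. Peel one level at a time: if S = 1 + c*j/S' with S'(0) = 1, then c is the j-coefficient of S and S' = c*j/(S - 1).
S_1 = c0/f = 1 + (-3/29)*j + (21673/60552)*j^2 + ...; c1 = -3/29.
S_2 = c1*j/(S_1 - 1) = 1 + (21673/6264)*j + (541825/46656)*j^2 + ...; c2 = 21673/6264.
S_3 = c2*j/(S_2 - 1) = 1 + (-725/216)*j + (-2628125/9362736)*j^2 + ...; c3 = -725/216.
S_4 = c3*j/(S_3 - 1) = 1 + (-3625/43346)*j + (-3114125/1878875716)*j^2 + ...; c4 = -3625/43346.
S_5 = c4*j/(S_4 - 1) = 1 + (-24913/1257034)*j + (23608201/2624686992)*j^2 + ...; c5 = -24913/1257034.
S_6 = c5*j/(S_5 - 1) = 1 + (23608201/52018344)*j + ...; c6 = 23608201/52018344.


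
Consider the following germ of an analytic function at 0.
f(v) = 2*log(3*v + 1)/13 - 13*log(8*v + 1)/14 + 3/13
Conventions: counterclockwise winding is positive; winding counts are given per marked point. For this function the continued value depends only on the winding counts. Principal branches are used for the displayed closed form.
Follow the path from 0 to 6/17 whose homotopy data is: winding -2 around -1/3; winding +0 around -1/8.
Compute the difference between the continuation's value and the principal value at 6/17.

The rational part is single-valued and drops out of the difference; each branch term changes only by its own monodromy.
(2/13)*log(1 - v/(-1/3)): each positive loop around -1/3 adds 2*pi*i to the log, so winding -2 contributes (2/13)*(-2)*2*pi*i = -(8/13)*pi*i.
(-13/14)*log(1 - v/(-1/8)): winding 0 around -1/8, so this term returns to its principal value, contribution 0.
Summing the contributions at v = 6/17 gives -(8/13)*pi*i.

Continued minus principal equals -(8/13)*pi*i.


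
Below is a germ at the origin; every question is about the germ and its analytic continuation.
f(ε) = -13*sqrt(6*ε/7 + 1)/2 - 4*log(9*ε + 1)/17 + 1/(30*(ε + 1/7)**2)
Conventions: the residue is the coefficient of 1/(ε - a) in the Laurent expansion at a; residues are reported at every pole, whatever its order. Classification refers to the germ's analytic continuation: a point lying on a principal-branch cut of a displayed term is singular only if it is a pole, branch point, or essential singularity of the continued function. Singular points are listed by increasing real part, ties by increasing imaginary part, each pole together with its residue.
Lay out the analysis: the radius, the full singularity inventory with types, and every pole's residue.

Denominator factor (ε + 1/7)^2: pole of order 2 at -1/7, modulus 1/7.
Branch term (-13/2)*sqrt(1 - ε/(-7/6)): its argument vanishes at ε = -7/6, a square-root branch point, modulus 7/6.
Branch term (-4/17)*log(1 - ε/(-1/9)): its argument vanishes at ε = -1/9, a logarithmic branch point, modulus 1/9.
The radius of convergence is the smallest modulus among the singular points: 1/9.
The branch terms are analytic at -1/7 and contribute nothing to the residue; only the rational part matters.
At the order-2 pole -1/7 set g(ε) = (ε - (-1/7))^2*(rational part) = 1/30.
Order-2 pole: residue = g'(a); g'(-1/7) = 0, so the residue is 0.
List the singular points by increasing real part (a conjugate pair: the negative imaginary part first).

Radius of convergence at 0: 1/9.
At -7/6: an algebraic (square-root) branch point.
At -1/7: a pole of order 2; residue 0.
At -1/9: a logarithmic branch point.


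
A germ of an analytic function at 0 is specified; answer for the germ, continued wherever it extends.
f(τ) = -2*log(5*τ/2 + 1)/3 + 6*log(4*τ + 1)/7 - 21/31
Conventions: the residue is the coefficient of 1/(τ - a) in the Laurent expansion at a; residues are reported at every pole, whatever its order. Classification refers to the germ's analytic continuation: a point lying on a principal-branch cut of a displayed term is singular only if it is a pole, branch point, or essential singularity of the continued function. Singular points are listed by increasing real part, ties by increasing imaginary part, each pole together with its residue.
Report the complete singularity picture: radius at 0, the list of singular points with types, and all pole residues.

Branch term (-2/3)*log(1 - τ/(-2/5)): its argument vanishes at τ = -2/5, a logarithmic branch point, modulus 2/5.
Branch term (6/7)*log(1 - τ/(-1/4)): its argument vanishes at τ = -1/4, a logarithmic branch point, modulus 1/4.
The radius of convergence is the smallest modulus among the singular points: 1/4.
List the singular points by increasing real part (a conjugate pair: the negative imaginary part first).

Radius of convergence at 0: 1/4.
At -2/5: a logarithmic branch point.
At -1/4: a logarithmic branch point.


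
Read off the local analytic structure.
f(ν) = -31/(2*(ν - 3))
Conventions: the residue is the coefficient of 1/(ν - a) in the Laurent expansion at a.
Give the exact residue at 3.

The residue is -31/2.

At the order-1 pole 3 set g(ν) = (ν - (3))*f(ν) = -31/2.
Simple pole: residue = g(a) at a = 3, which is -31/2.


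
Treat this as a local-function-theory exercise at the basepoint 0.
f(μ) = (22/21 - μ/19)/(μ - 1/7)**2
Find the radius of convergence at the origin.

The radius of convergence is 1/7.

Denominator factor (μ - 1/7)^2: pole of order 2 at 1/7, modulus 1/7.
The radius of convergence is the smallest modulus among the singular points: 1/7.


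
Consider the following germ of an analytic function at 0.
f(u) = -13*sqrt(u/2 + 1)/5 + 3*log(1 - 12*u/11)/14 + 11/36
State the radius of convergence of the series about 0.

The radius of convergence is 11/12.

Branch term (-13/5)*sqrt(1 - u/(-2)): its argument vanishes at u = -2, a square-root branch point, modulus 2.
Branch term (3/14)*log(1 - u/(11/12)): its argument vanishes at u = 11/12, a logarithmic branch point, modulus 11/12.
The radius of convergence is the smallest modulus among the singular points: 11/12.


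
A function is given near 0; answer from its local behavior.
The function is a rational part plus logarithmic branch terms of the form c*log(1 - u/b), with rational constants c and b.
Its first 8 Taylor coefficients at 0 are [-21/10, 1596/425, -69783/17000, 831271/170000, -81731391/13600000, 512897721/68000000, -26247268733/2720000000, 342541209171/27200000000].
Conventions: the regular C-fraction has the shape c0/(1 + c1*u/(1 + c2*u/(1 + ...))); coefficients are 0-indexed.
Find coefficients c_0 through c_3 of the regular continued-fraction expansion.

The regular C-fraction coefficients are [-21/10, 152/85, -7185/10336, -2022269/13105440].

Taylor coefficients (read off): a_0 = -21/10, a_1 = 1596/425, a_2 = -69783/17000, a_3 = 831271/170000.
c0 = a_0 = -21/10. Peel one level at a time: if S = 1 + c*u/S' with S'(0) = 1, then c is the u-coefficient of S and S' = c*u/(S - 1).
S_1 = c0/f = 1 + (152/85)*u + (1437/1156)*u^2 + ...; c1 = 152/85.
S_2 = c1*u/(S_1 - 1) = 1 + (-7185/10336)*u + (-118957/1108992)*u^2 + ...; c2 = -7185/10336.
S_3 = c2*u/(S_2 - 1) = 1 + (-2022269/13105440)*u + ...; c3 = -2022269/13105440.


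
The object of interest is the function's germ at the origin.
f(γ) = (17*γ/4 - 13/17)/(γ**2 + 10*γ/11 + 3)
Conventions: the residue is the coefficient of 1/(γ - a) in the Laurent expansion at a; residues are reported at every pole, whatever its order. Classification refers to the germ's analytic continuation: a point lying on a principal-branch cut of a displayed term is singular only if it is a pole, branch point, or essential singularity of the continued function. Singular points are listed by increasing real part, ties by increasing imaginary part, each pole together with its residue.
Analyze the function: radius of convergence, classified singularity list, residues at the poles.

Radius of convergence at 0: sqrt(3).
At (-5/11) - ((13/11)*sqrt(2))*i: a pole of order 1; residue (17/8) - ((2017/3536)*sqrt(2))*i.
At (-5/11) + ((13/11)*sqrt(2))*i: a pole of order 1; residue (17/8) + ((2017/3536)*sqrt(2))*i.

Denominator factor (γ**2 + 10*γ/11 + 3): discriminant -1352/121, complex-conjugate roots (-5/11) + ((13/11)*sqrt(2))*i and (-5/11) - ((13/11)*sqrt(2))*i; poles of order 1, moduli sqrt(3) and sqrt(3).
The radius of convergence is the smallest modulus among the singular points: sqrt(3).
The factor γ**2 + 10*γ/11 + 3 splits as (γ - a)(γ - a') with a = (-5/11) - ((13/11)*sqrt(2))*i, a' = (-5/11) + ((13/11)*sqrt(2))*i. At the order-1 pole a set g(γ) = (γ - a)*f(γ) = [17*γ/4 - 13/17] / (γ - a').
Simple pole: residue = g(a) at a = (-5/11) - ((13/11)*sqrt(2))*i, which is (17/8) - ((2017/3536)*sqrt(2))*i.
The factor γ**2 + 10*γ/11 + 3 splits as (γ - a)(γ - a') with a = (-5/11) + ((13/11)*sqrt(2))*i, a' = (-5/11) - ((13/11)*sqrt(2))*i. At the order-1 pole a set g(γ) = (γ - a)*f(γ) = [17*γ/4 - 13/17] / (γ - a').
Simple pole: residue = g(a) at a = (-5/11) + ((13/11)*sqrt(2))*i, which is (17/8) + ((2017/3536)*sqrt(2))*i.
List the singular points by increasing real part (a conjugate pair: the negative imaginary part first).


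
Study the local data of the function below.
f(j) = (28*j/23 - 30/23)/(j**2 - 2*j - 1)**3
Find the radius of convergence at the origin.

Denominator factor (j**2 - 2*j - 1)^3: discriminant 8, real irrational roots 1 + sqrt(2) and 1 - sqrt(2); poles of order 3, moduli 1 + sqrt(2) and -1 + sqrt(2).
The radius of convergence is the smallest modulus among the singular points: -1 + sqrt(2).

The radius of convergence is -1 + sqrt(2).


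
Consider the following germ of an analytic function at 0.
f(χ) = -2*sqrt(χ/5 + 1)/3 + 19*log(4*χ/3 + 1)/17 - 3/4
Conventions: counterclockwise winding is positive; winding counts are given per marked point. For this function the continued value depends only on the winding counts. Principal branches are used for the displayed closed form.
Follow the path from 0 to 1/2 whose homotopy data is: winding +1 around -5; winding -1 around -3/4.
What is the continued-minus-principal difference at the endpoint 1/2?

The rational part is single-valued and drops out of the difference; each branch term changes only by its own monodromy.
(-2/3)*sqrt(1 - χ/(-5)): winding +1 is odd, the square root flips sign, contributing -2*(-2/3)*sqrt(1 - (1/2)/(-5)) = -2*(-2/3)*sqrt(11/10) = (2/15)*sqrt(110).
(19/17)*log(1 - χ/(-3/4)): each positive loop around -3/4 adds 2*pi*i to the log, so winding -1 contributes (19/17)*(-1)*2*pi*i = -(38/17)*pi*i.
Summing the contributions at χ = 1/2 gives ((2/15)*sqrt(110)) - ((38/17)*pi)*i.

Continued minus principal equals ((2/15)*sqrt(110)) - ((38/17)*pi)*i.


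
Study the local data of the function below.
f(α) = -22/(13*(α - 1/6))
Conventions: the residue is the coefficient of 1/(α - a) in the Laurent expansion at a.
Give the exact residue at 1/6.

The residue is -22/13.

At the order-1 pole 1/6 set g(α) = (α - (1/6))*f(α) = -22/13.
Simple pole: residue = g(a) at a = 1/6, which is -22/13.


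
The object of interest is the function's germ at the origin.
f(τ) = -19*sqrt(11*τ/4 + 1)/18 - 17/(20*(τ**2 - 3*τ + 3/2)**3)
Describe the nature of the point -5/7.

Denominator factors: τ**2 - 3*τ + 3/2 = 407/98 at τ = -5/7 — none vanishes.
Branch term sqrt(1 - τ/(-4/11)): argument at -5/7 is -27/28, nonzero, so -5/7 is not its branch point (a point on a principal cut is still regular for the continued germ).
So the germ continues analytically to -5/7.

The point is a regular point.


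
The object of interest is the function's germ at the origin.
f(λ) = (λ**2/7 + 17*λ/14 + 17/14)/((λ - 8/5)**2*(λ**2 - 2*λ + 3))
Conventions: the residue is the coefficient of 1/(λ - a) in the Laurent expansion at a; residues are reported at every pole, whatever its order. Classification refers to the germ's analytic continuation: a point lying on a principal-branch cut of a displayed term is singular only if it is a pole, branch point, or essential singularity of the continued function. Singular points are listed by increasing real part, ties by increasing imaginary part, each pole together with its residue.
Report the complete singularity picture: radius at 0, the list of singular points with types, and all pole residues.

Radius of convergence at 0: 8/5.
At (1) - (sqrt(2))*i: a pole of order 1; residue (2475/97468) - ((16075/48734)*sqrt(2))*i.
At (1) + (sqrt(2))*i: a pole of order 1; residue (2475/97468) + ((16075/48734)*sqrt(2))*i.
At 8/5: a pole of order 2; residue -2475/48734.

Denominator factor (λ - 8/5)^2: pole of order 2 at 8/5, modulus 8/5.
Denominator factor (λ**2 - 2*λ + 3): discriminant -8, complex-conjugate roots (1) + (sqrt(2))*i and (1) - (sqrt(2))*i; poles of order 1, moduli sqrt(3) and sqrt(3).
The radius of convergence is the smallest modulus among the singular points: 8/5.
The factor λ**2 - 2*λ + 3 splits as (λ - a)(λ - a') with a = (1) - (sqrt(2))*i, a' = (1) + (sqrt(2))*i. At the order-1 pole a set g(λ) = (λ - a)*f(λ) = [(λ**2/7 + 17*λ/14 + 17/14)/(λ - 8/5)**2] / (λ - a').
Simple pole: residue = g(a) at a = (1) - (sqrt(2))*i, which is (2475/97468) - ((16075/48734)*sqrt(2))*i.
The factor λ**2 - 2*λ + 3 splits as (λ - a)(λ - a') with a = (1) + (sqrt(2))*i, a' = (1) - (sqrt(2))*i. At the order-1 pole a set g(λ) = (λ - a)*f(λ) = [(λ**2/7 + 17*λ/14 + 17/14)/(λ - 8/5)**2] / (λ - a').
Simple pole: residue = g(a) at a = (1) + (sqrt(2))*i, which is (2475/97468) + ((16075/48734)*sqrt(2))*i.
At the order-2 pole 8/5 set g(λ) = (λ - (8/5))^2*f(λ) = (λ**2/7 + 17*λ/14 + 17/14)/(λ**2 - 2*λ + 3).
Order-2 pole: residue = g'(a); g'(8/5) = -2475/48734, so the residue is -2475/48734.
List the singular points by increasing real part (a conjugate pair: the negative imaginary part first).


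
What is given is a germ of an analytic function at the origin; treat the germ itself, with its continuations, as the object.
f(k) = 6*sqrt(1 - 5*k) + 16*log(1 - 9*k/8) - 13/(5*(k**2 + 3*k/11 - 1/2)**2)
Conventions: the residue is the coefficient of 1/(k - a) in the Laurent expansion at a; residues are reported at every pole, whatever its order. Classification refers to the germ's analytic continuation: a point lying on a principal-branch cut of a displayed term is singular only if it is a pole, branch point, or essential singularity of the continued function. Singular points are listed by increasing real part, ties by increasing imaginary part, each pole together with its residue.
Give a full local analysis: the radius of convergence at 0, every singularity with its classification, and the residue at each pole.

Denominator factor (k**2 + 3*k/11 - 1/2)^2: discriminant 251/121, real irrational roots -3/22 + (1/22)*sqrt(251) and -3/22 - (1/22)*sqrt(251); poles of order 2, moduli -3/22 + (1/22)*sqrt(251) and 3/22 + (1/22)*sqrt(251).
Branch term (16)*log(1 - k/(8/9)): its argument vanishes at k = 8/9, a logarithmic branch point, modulus 8/9.
Branch term (6)*sqrt(1 - k/(1/5)): its argument vanishes at k = 1/5, a square-root branch point, modulus 1/5.
The radius of convergence is the smallest modulus among the singular points: 1/5.
The branch terms are analytic at -3/22 - (1/22)*sqrt(251) and contribute nothing to the residue; only the rational part matters.
The factor k**2 + 3*k/11 - 1/2 splits as (k - a)(k - a') with a = -3/22 - (1/22)*sqrt(251), a' = -3/22 + (1/22)*sqrt(251). At the order-2 pole a set g(k) = (k - a)^2*(rational part) = [-13/5] / (k - a')^2.
Order-2 pole: residue = g'(a); g'(-3/22 - (1/22)*sqrt(251)) = -(34606/315005)*sqrt(251), so the residue is -(34606/315005)*sqrt(251).
The branch terms are analytic at -3/22 + (1/22)*sqrt(251) and contribute nothing to the residue; only the rational part matters.
The factor k**2 + 3*k/11 - 1/2 splits as (k - a)(k - a') with a = -3/22 + (1/22)*sqrt(251), a' = -3/22 - (1/22)*sqrt(251). At the order-2 pole a set g(k) = (k - a)^2*(rational part) = [-13/5] / (k - a')^2.
Order-2 pole: residue = g'(a); g'(-3/22 + (1/22)*sqrt(251)) = (34606/315005)*sqrt(251), so the residue is (34606/315005)*sqrt(251).
List the singular points by increasing real part (a conjugate pair: the negative imaginary part first).

Radius of convergence at 0: 1/5.
At -3/22 - (1/22)*sqrt(251): a pole of order 2; residue -(34606/315005)*sqrt(251).
At 1/5: an algebraic (square-root) branch point.
At -3/22 + (1/22)*sqrt(251): a pole of order 2; residue (34606/315005)*sqrt(251).
At 8/9: a logarithmic branch point.


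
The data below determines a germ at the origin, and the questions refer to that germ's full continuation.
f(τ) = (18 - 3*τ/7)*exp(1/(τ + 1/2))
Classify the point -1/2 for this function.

The point is an essential singularity.

The exponent 1/(τ - (-1/2)) has a pole at -1/2, so exp(1/(τ - (-1/2))) takes every nonzero value near it: an essential singularity (not a pole of any order).


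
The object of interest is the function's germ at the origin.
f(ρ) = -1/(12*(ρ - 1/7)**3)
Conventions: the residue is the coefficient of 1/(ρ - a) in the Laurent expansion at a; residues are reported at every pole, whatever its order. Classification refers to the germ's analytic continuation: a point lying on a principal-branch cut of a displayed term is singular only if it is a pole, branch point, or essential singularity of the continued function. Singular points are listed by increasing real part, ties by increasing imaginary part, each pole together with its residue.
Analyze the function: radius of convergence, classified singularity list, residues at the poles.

Radius of convergence at 0: 1/7.
At 1/7: a pole of order 3; residue 0.

Denominator factor (ρ - 1/7)^3: pole of order 3 at 1/7, modulus 1/7.
The radius of convergence is the smallest modulus among the singular points: 1/7.
At the order-3 pole 1/7 set g(ρ) = (ρ - (1/7))^3*f(ρ) = -1/12.
Order-3 pole: residue = g''(a)/2; g''(1/7) = 0, so the residue is 0.


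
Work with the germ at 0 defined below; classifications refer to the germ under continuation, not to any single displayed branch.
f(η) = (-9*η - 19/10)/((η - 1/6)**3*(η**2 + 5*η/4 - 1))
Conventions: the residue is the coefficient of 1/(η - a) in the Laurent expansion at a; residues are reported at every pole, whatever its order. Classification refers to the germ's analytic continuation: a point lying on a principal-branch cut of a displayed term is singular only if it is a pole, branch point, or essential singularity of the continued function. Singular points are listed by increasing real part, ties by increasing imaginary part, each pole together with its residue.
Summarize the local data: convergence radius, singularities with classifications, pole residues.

Denominator factor (η**2 + 5*η/4 - 1): discriminant 89/16, real irrational roots -5/8 + (1/8)*sqrt(89) and -5/8 - (1/8)*sqrt(89); poles of order 1, moduli -5/8 + (1/8)*sqrt(89) and 5/8 + (1/8)*sqrt(89).
Denominator factor (η - 1/6)^3: pole of order 3 at 1/6, modulus 1/6.
The radius of convergence is the smallest modulus among the singular points: 1/6.
The factor η**2 + 5*η/4 - 1 splits as (η - a)(η - a') with a = -5/8 - (1/8)*sqrt(89), a' = -5/8 + (1/8)*sqrt(89). At the order-1 pole a set g(η) = (η - a)*f(η) = [(-9*η - 19/10)/(η - 1/6)**3] / (η - a').
Simple pole: residue = g(a) at a = -5/8 - (1/8)*sqrt(89), which is -20534472/831875 + (199953576/74036875)*sqrt(89).
At the order-3 pole 1/6 set g(η) = (η - (1/6))^3*f(η) = (-9*η - 19/10)/(η**2 + 5*η/4 - 1).
Order-3 pole: residue = g''(a)/2; g''(1/6) = 82137888/831875, so the residue is 41068944/831875.
The factor η**2 + 5*η/4 - 1 splits as (η - a)(η - a') with a = -5/8 + (1/8)*sqrt(89), a' = -5/8 - (1/8)*sqrt(89). At the order-1 pole a set g(η) = (η - a)*f(η) = [(-9*η - 19/10)/(η - 1/6)**3] / (η - a').
Simple pole: residue = g(a) at a = -5/8 + (1/8)*sqrt(89), which is -20534472/831875 - (199953576/74036875)*sqrt(89).
List the singular points by increasing real part (a conjugate pair: the negative imaginary part first).

Radius of convergence at 0: 1/6.
At -5/8 - (1/8)*sqrt(89): a pole of order 1; residue -20534472/831875 + (199953576/74036875)*sqrt(89).
At 1/6: a pole of order 3; residue 41068944/831875.
At -5/8 + (1/8)*sqrt(89): a pole of order 1; residue -20534472/831875 - (199953576/74036875)*sqrt(89).


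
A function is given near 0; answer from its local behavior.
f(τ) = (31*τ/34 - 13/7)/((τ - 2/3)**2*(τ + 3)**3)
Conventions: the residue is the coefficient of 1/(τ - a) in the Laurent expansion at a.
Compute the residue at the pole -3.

At the order-3 pole -3 set g(τ) = (τ - (-3))^3*f(τ) = (31*τ/34 - 13/7)/(τ - 2/3)**2.
Order-3 pole: residue = g''(a)/2; g''(-3) = -136701/1742279, so the residue is -136701/3484558.

The residue is -136701/3484558.


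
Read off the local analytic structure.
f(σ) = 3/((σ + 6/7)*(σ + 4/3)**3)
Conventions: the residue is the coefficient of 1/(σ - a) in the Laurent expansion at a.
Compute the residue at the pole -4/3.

The residue is -27783/1000.

At the order-3 pole -4/3 set g(σ) = (σ - (-4/3))^3*f(σ) = 3/(σ + 6/7).
Order-3 pole: residue = g''(a)/2; g''(-4/3) = -27783/500, so the residue is -27783/1000.


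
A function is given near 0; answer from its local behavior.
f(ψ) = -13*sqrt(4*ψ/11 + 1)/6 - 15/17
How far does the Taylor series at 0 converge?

Branch term (-13/6)*sqrt(1 - ψ/(-11/4)): its argument vanishes at ψ = -11/4, a square-root branch point, modulus 11/4.
The radius of convergence is the smallest modulus among the singular points: 11/4.

The radius of convergence is 11/4.


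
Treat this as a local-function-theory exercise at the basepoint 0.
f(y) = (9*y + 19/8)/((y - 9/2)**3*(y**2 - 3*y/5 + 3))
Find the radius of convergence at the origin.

Denominator factor (y - 9/2)^3: pole of order 3 at 9/2, modulus 9/2.
Denominator factor (y**2 - 3*y/5 + 3): discriminant -291/25, complex-conjugate roots (3/10) + ((1/10)*sqrt(291))*i and (3/10) - ((1/10)*sqrt(291))*i; poles of order 1, moduli sqrt(3) and sqrt(3).
The radius of convergence is the smallest modulus among the singular points: sqrt(3).

The radius of convergence is sqrt(3).


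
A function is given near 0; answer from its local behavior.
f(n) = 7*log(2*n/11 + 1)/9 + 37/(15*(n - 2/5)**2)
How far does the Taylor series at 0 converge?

Denominator factor (n - 2/5)^2: pole of order 2 at 2/5, modulus 2/5.
Branch term (7/9)*log(1 - n/(-11/2)): its argument vanishes at n = -11/2, a logarithmic branch point, modulus 11/2.
The radius of convergence is the smallest modulus among the singular points: 2/5.

The radius of convergence is 2/5.


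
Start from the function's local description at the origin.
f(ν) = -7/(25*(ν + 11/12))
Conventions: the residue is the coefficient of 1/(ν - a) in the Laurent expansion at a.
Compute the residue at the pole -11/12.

At the order-1 pole -11/12 set g(ν) = (ν - (-11/12))*f(ν) = -7/25.
Simple pole: residue = g(a) at a = -11/12, which is -7/25.

The residue is -7/25.


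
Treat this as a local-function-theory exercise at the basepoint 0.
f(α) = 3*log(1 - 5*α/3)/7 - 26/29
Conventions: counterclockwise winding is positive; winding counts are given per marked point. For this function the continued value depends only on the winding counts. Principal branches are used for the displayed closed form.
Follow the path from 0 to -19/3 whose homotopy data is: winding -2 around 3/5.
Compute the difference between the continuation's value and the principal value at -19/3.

The rational part is single-valued and drops out of the difference; each branch term changes only by its own monodromy.
(3/7)*log(1 - α/(3/5)): each positive loop around 3/5 adds 2*pi*i to the log, so winding -2 contributes (3/7)*(-2)*2*pi*i = -(12/7)*pi*i.
Summing the contributions at α = -19/3 gives -(12/7)*pi*i.

Continued minus principal equals -(12/7)*pi*i.


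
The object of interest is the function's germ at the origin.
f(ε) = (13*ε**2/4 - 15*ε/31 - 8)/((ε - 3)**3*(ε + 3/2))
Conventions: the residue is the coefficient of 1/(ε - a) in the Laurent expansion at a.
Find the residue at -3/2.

At the order-1 pole -3/2 set g(ε) = (ε - (-3/2))*f(ε) = (13*ε**2/4 - 15*ε/31 - 8)/(ε - 3)**3.
Simple pole: residue = g(a) at a = -3/2, which is -19/45198.

The residue is -19/45198.


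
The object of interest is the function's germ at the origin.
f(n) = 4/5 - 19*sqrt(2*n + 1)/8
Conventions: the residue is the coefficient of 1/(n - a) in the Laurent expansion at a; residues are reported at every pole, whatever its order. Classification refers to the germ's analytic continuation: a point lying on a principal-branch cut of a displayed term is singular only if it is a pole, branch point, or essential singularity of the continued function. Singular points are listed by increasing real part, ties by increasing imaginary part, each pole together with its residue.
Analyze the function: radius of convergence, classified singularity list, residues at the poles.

Branch term (-19/8)*sqrt(1 - n/(-1/2)): its argument vanishes at n = -1/2, a square-root branch point, modulus 1/2.
The radius of convergence is the smallest modulus among the singular points: 1/2.

Radius of convergence at 0: 1/2.
At -1/2: an algebraic (square-root) branch point.


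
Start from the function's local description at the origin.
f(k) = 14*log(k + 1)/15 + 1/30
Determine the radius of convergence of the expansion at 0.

The radius of convergence is 1.

Branch term (14/15)*log(1 - k/(-1)): its argument vanishes at k = -1, a logarithmic branch point, modulus 1.
The radius of convergence is the smallest modulus among the singular points: 1.


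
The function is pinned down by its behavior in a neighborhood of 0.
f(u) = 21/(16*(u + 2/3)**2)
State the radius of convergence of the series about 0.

Denominator factor (u + 2/3)^2: pole of order 2 at -2/3, modulus 2/3.
The radius of convergence is the smallest modulus among the singular points: 2/3.

The radius of convergence is 2/3.


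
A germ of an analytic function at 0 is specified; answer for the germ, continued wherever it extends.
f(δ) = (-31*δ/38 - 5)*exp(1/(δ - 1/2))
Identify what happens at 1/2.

The point is an essential singularity.

The exponent 1/(δ - (1/2)) has a pole at 1/2, so exp(1/(δ - (1/2))) takes every nonzero value near it: an essential singularity (not a pole of any order).


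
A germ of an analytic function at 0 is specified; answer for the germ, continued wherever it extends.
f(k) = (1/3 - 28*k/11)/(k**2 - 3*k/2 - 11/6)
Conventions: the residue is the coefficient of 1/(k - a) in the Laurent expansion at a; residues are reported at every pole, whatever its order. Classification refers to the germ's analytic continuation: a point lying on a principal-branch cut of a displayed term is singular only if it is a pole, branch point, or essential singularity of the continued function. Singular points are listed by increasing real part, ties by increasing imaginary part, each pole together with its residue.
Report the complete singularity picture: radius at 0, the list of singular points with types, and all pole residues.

Radius of convergence at 0: -3/4 + (1/12)*sqrt(345).
At 3/4 - (1/12)*sqrt(345): a pole of order 1; residue -14/11 + (104/3795)*sqrt(345).
At 3/4 + (1/12)*sqrt(345): a pole of order 1; residue -14/11 - (104/3795)*sqrt(345).

Denominator factor (k**2 - 3*k/2 - 11/6): discriminant 115/12, real irrational roots 3/4 + (1/12)*sqrt(345) and 3/4 - (1/12)*sqrt(345); poles of order 1, moduli 3/4 + (1/12)*sqrt(345) and -3/4 + (1/12)*sqrt(345).
The radius of convergence is the smallest modulus among the singular points: -3/4 + (1/12)*sqrt(345).
The factor k**2 - 3*k/2 - 11/6 splits as (k - a)(k - a') with a = 3/4 - (1/12)*sqrt(345), a' = 3/4 + (1/12)*sqrt(345). At the order-1 pole a set g(k) = (k - a)*f(k) = [1/3 - 28*k/11] / (k - a').
Simple pole: residue = g(a) at a = 3/4 - (1/12)*sqrt(345), which is -14/11 + (104/3795)*sqrt(345).
The factor k**2 - 3*k/2 - 11/6 splits as (k - a)(k - a') with a = 3/4 + (1/12)*sqrt(345), a' = 3/4 - (1/12)*sqrt(345). At the order-1 pole a set g(k) = (k - a)*f(k) = [1/3 - 28*k/11] / (k - a').
Simple pole: residue = g(a) at a = 3/4 + (1/12)*sqrt(345), which is -14/11 - (104/3795)*sqrt(345).
List the singular points by increasing real part (a conjugate pair: the negative imaginary part first).


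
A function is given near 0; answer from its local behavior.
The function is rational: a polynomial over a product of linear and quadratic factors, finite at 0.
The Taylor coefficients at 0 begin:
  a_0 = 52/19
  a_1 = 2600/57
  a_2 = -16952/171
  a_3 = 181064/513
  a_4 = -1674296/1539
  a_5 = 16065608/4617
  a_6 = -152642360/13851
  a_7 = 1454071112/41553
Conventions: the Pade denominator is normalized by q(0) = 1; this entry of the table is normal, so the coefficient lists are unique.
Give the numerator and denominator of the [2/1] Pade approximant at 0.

Taylor coefficients needed (read off): a_0 = 52/19, a_1 = 2600/57, a_2 = -16952/171, a_3 = 181064/513.
Write the denominator as Q(ε) = 1 + q1*ε. Requiring Q*f - P = O(ε^4) with deg P <= 2 kills the coefficients of ε^3..ε^3 in Q*f:
  ε^3: a_3 + q1*a_2 = 0, i.e. 181064/513 + (-16952/171)*q1 = 0.
Solving this linear system: q1 = 1741/489.
The numerator is Q*f truncated at degree 2: P0 = a_0 = 52/19; P1 = a_1 + q1*a_0 = 171444/3097; P2 = a_2 + q1*a_1 = 195936/3097.

The Pade approximant has numerator coefficients [52/19, 171444/3097, 195936/3097]; denominator coefficients [1, 1741/489].


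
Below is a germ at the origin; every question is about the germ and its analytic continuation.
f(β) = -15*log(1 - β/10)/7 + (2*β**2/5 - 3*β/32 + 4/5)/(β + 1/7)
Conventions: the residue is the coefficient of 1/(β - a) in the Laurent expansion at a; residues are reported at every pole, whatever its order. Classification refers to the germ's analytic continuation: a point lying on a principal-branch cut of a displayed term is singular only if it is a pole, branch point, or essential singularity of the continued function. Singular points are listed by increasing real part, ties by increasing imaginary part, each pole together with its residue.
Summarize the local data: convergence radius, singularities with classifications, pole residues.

Denominator factor (β + 1/7): pole of order 1 at -1/7, modulus 1/7.
Branch term (-15/7)*log(1 - β/(10)): its argument vanishes at β = 10, a logarithmic branch point, modulus 10.
The radius of convergence is the smallest modulus among the singular points: 1/7.
The branch term is analytic at -1/7 and contributes nothing to the residue; only the rational part matters.
At the order-1 pole -1/7 set g(β) = (β - (-1/7))*(rational part) = 2*β**2/5 - 3*β/32 + 4/5.
Simple pole: residue = g(a) at a = -1/7, which is 6441/7840.
List the singular points by increasing real part (a conjugate pair: the negative imaginary part first).

Radius of convergence at 0: 1/7.
At -1/7: a pole of order 1; residue 6441/7840.
At 10: a logarithmic branch point.


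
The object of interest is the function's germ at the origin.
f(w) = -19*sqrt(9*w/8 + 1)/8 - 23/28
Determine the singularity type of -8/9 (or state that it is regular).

The term (-19/8)*sqrt(1 - w/(-8/9)) has argument 1 - -8/9/(-8/9) = 0 at -8/9: a square-root (algebraic, two-sheeted) branch point; the remaining terms are analytic or single-valued there.

The point is an algebraic (square-root) branch point.
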